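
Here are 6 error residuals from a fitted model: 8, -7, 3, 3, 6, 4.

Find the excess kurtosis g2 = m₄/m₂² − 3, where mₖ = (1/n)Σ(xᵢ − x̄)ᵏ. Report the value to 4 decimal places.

0.3547

x̄ = 2.8333
Σ(xᵢ − x̄)² = 134.8333 ⇒ m₂ = 22.47222
Σ(xᵢ − x̄)⁴ = 10164.8194 ⇒ m₄ = 1694.13657
m₂² = 505.00077
g2 = m₄/m₂² − 3 = 3.35472 − 3 ≈ 0.3547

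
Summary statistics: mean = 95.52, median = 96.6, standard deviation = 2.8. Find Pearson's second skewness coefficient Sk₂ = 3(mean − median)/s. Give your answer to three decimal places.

-1.157

Sk₂ = 3(95.52 − 96.6) / 2.8 = 3 × -1.0800 / 2.8
    = -3.2400 / 2.8 ≈ -1.157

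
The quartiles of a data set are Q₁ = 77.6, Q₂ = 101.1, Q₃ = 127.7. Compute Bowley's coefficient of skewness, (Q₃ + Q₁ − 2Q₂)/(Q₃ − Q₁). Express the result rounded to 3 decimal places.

0.062

numerator: Q₃ + Q₁ − 2Q₂ = 127.7 + 77.6 − 2×101.1 = 3.1000
denominator: Q₃ − Q₁ = 127.7 − 77.6 = 50.1000
Bowley skewness = 3.1000 / 50.1000 ≈ 0.062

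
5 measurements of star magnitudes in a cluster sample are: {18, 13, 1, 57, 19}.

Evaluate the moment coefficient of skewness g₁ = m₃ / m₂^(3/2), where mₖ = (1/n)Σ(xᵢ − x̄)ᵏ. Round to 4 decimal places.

1.0475

x̄ = (18 + 13 + 1 + 57 + 19) / 5 = 21.6000
deviations (xᵢ − x̄): -3.6000, -8.6000, -20.6000, 35.4000, -2.6000
Σ(xᵢ − x̄)² = 1771.2000 ⇒ m₂ = 1771.2000/5 = 354.24000
Σ(xᵢ − x̄)³ = 34919.7600 ⇒ m₃ = 34919.7600/5 = 6983.95200
m₂^(3/2) = 354.24000^(1.5) = 6667.24476
g₁ = m₃ / m₂^(3/2) = 6983.95200 / 6667.24476 ≈ 1.0475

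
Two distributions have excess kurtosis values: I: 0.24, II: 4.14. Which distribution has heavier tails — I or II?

II

Higher excess kurtosis ⇒ heavier tails relative to the normal distribution.
0.24 vs 4.14: the larger is 4.14, so II has heavier tails.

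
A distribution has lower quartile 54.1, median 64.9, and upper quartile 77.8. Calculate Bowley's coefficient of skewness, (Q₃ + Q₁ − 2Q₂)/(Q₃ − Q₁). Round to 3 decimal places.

numerator: Q₃ + Q₁ − 2Q₂ = 77.8 + 54.1 − 2×64.9 = 2.1000
denominator: Q₃ − Q₁ = 77.8 − 54.1 = 23.7000
Bowley skewness = 2.1000 / 23.7000 ≈ 0.089

0.089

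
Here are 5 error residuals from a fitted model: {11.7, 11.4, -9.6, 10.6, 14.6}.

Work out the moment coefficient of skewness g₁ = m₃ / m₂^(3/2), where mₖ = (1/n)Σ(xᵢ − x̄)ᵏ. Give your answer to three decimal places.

-1.408

x̄ = (11.7 + 11.4 - 9.6 + 10.6 + 14.6) / 5 = 7.7400
deviations (xᵢ − x̄): 3.9600, 3.6600, -17.3400, 2.8600, 6.8600
Σ(xᵢ − x̄)² = 384.9920 ⇒ m₂ = 384.9920/5 = 76.99840
Σ(xᵢ − x̄)³ = -4756.3654 ⇒ m₃ = -4756.3654/5 = -951.27307
m₂^(3/2) = 76.99840^(1.5) = 675.65120
g₁ = m₃ / m₂^(3/2) = -951.27307 / 675.65120 ≈ -1.408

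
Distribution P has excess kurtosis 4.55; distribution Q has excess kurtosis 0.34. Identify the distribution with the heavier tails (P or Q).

Higher excess kurtosis ⇒ heavier tails relative to the normal distribution.
4.55 vs 0.34: the larger is 4.55, so P has heavier tails.

P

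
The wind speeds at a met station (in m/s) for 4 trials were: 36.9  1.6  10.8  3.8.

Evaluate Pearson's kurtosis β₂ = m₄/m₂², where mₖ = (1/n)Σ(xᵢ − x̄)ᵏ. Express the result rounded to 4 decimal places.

2.1657

x̄ = 13.2750
Σ(xᵢ − x̄)² = 790.3475 ⇒ m₂ = 197.58688
Σ(xᵢ − x̄)⁴ = 338197.3668 ⇒ m₄ = 84549.34170
m₂² = 39040.57317
β₂ = m₄/m₂² = 84549.34170 / 39040.57317 ≈ 2.1657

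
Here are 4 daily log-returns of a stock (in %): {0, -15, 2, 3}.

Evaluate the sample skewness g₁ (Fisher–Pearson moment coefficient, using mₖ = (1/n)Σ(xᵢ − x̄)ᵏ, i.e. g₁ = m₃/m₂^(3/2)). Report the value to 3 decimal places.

-1.081

x̄ = (0 - 15 + 2 + 3) / 4 = -2.5000
deviations (xᵢ − x̄): 2.5000, -12.5000, 4.5000, 5.5000
Σ(xᵢ − x̄)² = 213.0000 ⇒ m₂ = 213.0000/4 = 53.25000
Σ(xᵢ − x̄)³ = -1680.0000 ⇒ m₃ = -1680.0000/4 = -420.00000
m₂^(3/2) = 53.25000^(1.5) = 388.57908
g₁ = m₃ / m₂^(3/2) = -420.00000 / 388.57908 ≈ -1.081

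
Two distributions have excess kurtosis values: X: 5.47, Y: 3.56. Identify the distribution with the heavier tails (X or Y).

X

Higher excess kurtosis ⇒ heavier tails relative to the normal distribution.
5.47 vs 3.56: the larger is 5.47, so X has heavier tails.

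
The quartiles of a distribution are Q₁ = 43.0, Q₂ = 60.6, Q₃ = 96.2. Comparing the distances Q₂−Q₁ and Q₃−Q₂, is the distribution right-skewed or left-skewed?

right-skewed

Q₂ − Q₁ = 17.6;  Q₃ − Q₂ = 35.6
Q₃ − Q₂ > Q₂ − Q₁ ⇒ the upper half is more spread out ⇒ right-skewed.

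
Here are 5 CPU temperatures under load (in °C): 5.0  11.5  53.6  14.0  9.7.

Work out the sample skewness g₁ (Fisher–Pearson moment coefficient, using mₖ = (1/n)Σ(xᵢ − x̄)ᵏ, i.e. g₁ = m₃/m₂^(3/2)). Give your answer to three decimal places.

x̄ = (5.0 + 11.5 + 53.6 + 14.0 + 9.7) / 5 = 18.7600
deviations (xᵢ − x̄): -13.7600, -7.2600, 34.8400, -4.7600, -9.0600
Σ(xᵢ − x̄)² = 1560.6120 ⇒ m₂ = 1560.6120/5 = 312.12240
Σ(xᵢ − x̄)³ = 38450.2138 ⇒ m₃ = 38450.2138/5 = 7690.04275
m₂^(3/2) = 312.12240^(1.5) = 5514.26212
g₁ = m₃ / m₂^(3/2) = 7690.04275 / 5514.26212 ≈ 1.395

1.395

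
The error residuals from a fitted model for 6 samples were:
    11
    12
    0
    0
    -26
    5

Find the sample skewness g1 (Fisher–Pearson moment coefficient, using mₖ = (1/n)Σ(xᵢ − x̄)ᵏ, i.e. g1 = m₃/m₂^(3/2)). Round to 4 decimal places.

-1.2542

x̄ = (11 + 12 + 0 + 0 - 26 + 5) / 6 = 0.3333
deviations (xᵢ − x̄): 10.6667, 11.6667, -0.3333, -0.3333, -26.3333, 4.6667
Σ(xᵢ − x̄)² = 965.3333 ⇒ m₂ = 965.3333/6 = 160.88889
Σ(xᵢ − x̄)³ = -15357.5556 ⇒ m₃ = -15357.5556/6 = -2559.59259
m₂^(3/2) = 160.88889^(1.5) = 2040.74659
g1 = m₃ / m₂^(3/2) = -2559.59259 / 2040.74659 ≈ -1.2542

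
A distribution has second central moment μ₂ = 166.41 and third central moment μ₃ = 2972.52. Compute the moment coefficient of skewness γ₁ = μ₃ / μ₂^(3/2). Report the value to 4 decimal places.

1.3847

σ = √μ₂ = √166.41 = 12.90000
σ³ = μ₂^(3/2) = 2146.68900
γ₁ = μ₃/σ³ = 2972.52 / 2146.68900 ≈ 1.3847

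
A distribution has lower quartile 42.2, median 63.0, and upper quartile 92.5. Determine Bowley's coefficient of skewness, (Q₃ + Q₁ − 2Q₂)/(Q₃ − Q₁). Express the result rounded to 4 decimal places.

numerator: Q₃ + Q₁ − 2Q₂ = 92.5 + 42.2 − 2×63.0 = 8.7000
denominator: Q₃ − Q₁ = 92.5 − 42.2 = 50.3000
Bowley skewness = 8.7000 / 50.3000 ≈ 0.1730

0.1730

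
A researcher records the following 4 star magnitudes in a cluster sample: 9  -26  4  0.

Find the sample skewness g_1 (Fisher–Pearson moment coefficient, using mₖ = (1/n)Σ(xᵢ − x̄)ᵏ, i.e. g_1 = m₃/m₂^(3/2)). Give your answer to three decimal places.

x̄ = (9 - 26 + 4 + 0) / 4 = -3.2500
deviations (xᵢ − x̄): 12.2500, -22.7500, 7.2500, 3.2500
Σ(xᵢ − x̄)² = 730.7500 ⇒ m₂ = 730.7500/4 = 182.68750
Σ(xᵢ − x̄)³ = -9520.8750 ⇒ m₃ = -9520.8750/4 = -2380.21875
m₂^(3/2) = 182.68750^(1.5) = 2469.23969
g_1 = m₃ / m₂^(3/2) = -2380.21875 / 2469.23969 ≈ -0.964

-0.964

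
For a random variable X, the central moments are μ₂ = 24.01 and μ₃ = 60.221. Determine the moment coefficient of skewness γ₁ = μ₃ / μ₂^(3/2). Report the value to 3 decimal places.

σ = √μ₂ = √24.01 = 4.90000
σ³ = μ₂^(3/2) = 117.64900
γ₁ = μ₃/σ³ = 60.221 / 117.64900 ≈ 0.512

0.512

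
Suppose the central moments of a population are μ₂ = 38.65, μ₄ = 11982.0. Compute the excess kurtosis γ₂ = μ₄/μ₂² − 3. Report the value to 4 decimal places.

5.0210

μ₂² = 38.65² = 1493.82250
μ₄/μ₂² = 11982.0 / 1493.82250 = 8.02103
γ₂ = 8.02103 − 3 ≈ 5.0210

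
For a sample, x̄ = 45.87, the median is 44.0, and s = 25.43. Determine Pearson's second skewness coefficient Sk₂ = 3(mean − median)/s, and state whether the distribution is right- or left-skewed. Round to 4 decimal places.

0.2206, right-skewed

Sk₂ = 3(45.87 − 44.0) / 25.43 = 3 × 1.8700 / 25.43
    = 5.6100 / 25.43 ≈ 0.2206
Sk₂ > 0 ⇒ mean > median ⇒ right-skewed (positive skew).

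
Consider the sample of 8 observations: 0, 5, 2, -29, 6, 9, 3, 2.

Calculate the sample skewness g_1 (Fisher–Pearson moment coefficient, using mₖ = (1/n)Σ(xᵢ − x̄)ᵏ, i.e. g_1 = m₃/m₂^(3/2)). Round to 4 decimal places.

-2.0163

x̄ = (0 + 5 + 2 - 29 + 6 + 9 + 3 + 2) / 8 = -0.2500
deviations (xᵢ − x̄): 0.2500, 5.2500, 2.2500, -28.7500, 6.2500, 9.2500, 3.2500, 2.2500
Σ(xᵢ − x̄)² = 999.5000 ⇒ m₂ = 999.5000/8 = 124.93750
Σ(xᵢ − x̄)³ = -22526.2500 ⇒ m₃ = -22526.2500/8 = -2815.78125
m₂^(3/2) = 124.93750^(1.5) = 1396.49446
g_1 = m₃ / m₂^(3/2) = -2815.78125 / 1396.49446 ≈ -2.0163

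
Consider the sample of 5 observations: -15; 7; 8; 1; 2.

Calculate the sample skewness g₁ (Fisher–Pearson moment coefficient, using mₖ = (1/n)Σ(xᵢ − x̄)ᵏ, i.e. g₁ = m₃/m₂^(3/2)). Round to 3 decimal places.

x̄ = (-15 + 7 + 8 + 1 + 2) / 5 = 0.6000
deviations (xᵢ − x̄): -15.6000, 6.4000, 7.4000, 0.4000, 1.4000
Σ(xᵢ − x̄)² = 341.2000 ⇒ m₂ = 341.2000/5 = 68.24000
Σ(xᵢ − x̄)³ = -3126.2400 ⇒ m₃ = -3126.2400/5 = -625.24800
m₂^(3/2) = 68.24000^(1.5) = 563.71362
g₁ = m₃ / m₂^(3/2) = -625.24800 / 563.71362 ≈ -1.109

-1.109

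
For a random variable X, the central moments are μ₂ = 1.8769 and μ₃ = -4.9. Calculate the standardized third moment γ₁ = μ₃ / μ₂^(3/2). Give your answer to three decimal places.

-1.906

σ = √μ₂ = √1.8769 = 1.37000
σ³ = μ₂^(3/2) = 2.57135
γ₁ = μ₃/σ³ = -4.9 / 2.57135 ≈ -1.906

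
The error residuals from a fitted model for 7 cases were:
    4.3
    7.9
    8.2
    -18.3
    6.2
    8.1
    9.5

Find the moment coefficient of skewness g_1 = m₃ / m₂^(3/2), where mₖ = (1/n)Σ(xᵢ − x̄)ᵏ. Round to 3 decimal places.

x̄ = (4.3 + 7.9 + 8.2 - 18.3 + 6.2 + 8.1 + 9.5) / 7 = 3.7000
deviations (xᵢ − x̄): 0.6000, 4.2000, 4.5000, -22.0000, 2.5000, 4.4000, 5.8000
Σ(xᵢ − x̄)² = 581.5000 ⇒ m₂ = 581.5000/7 = 83.07143
Σ(xᵢ − x̄)³ = -10186.6500 ⇒ m₃ = -10186.6500/7 = -1455.23571
m₂^(3/2) = 83.07143^(1.5) = 757.14231
g_1 = m₃ / m₂^(3/2) = -1455.23571 / 757.14231 ≈ -1.922

-1.922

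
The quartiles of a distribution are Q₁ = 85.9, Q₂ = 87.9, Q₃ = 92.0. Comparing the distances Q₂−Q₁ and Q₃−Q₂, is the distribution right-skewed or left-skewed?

right-skewed

Q₂ − Q₁ = 2.0;  Q₃ − Q₂ = 4.1
Q₃ − Q₂ > Q₂ − Q₁ ⇒ the upper half is more spread out ⇒ right-skewed.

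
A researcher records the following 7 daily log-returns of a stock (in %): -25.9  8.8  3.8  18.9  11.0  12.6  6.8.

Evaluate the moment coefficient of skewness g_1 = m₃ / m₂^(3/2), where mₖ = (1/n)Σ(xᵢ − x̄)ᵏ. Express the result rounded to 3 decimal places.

-1.575

x̄ = (-25.9 + 8.8 + 3.8 + 18.9 + 11.0 + 12.6 + 6.8) / 7 = 5.1429
deviations (xᵢ − x̄): -31.0429, 3.6571, -1.3429, 13.7571, 5.8571, 7.4571, 1.6571
Σ(xᵢ − x̄)² = 1260.7571 ⇒ m₂ = 1260.7571/7 = 180.10816
Σ(xᵢ − x̄)³ = -26644.4029 ⇒ m₃ = -26644.4029/7 = -3806.34327
m₂^(3/2) = 180.10816^(1.5) = 2417.13049
g_1 = m₃ / m₂^(3/2) = -3806.34327 / 2417.13049 ≈ -1.575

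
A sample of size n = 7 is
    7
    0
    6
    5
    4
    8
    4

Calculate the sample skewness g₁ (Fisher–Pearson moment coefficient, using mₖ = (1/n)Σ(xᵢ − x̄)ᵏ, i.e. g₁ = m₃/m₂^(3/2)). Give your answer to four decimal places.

-0.7443

x̄ = (7 + 0 + 6 + 5 + 4 + 8 + 4) / 7 = 4.8571
deviations (xᵢ − x̄): 2.1429, -4.8571, 1.1429, 0.1429, -0.8571, 3.1429, -0.8571
Σ(xᵢ − x̄)² = 40.8571 ⇒ m₂ = 40.8571/7 = 5.83673
Σ(xᵢ − x̄)³ = -73.4694 ⇒ m₃ = -73.4694/7 = -10.49563
m₂^(3/2) = 5.83673^(1.5) = 14.10116
g₁ = m₃ / m₂^(3/2) = -10.49563 / 14.10116 ≈ -0.7443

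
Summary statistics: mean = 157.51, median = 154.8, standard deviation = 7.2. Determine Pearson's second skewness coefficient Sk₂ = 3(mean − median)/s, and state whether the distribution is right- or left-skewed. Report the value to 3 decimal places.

1.129, right-skewed

Sk₂ = 3(157.51 − 154.8) / 7.2 = 3 × 2.7100 / 7.2
    = 8.1300 / 7.2 ≈ 1.129
Sk₂ > 0 ⇒ mean > median ⇒ right-skewed (positive skew).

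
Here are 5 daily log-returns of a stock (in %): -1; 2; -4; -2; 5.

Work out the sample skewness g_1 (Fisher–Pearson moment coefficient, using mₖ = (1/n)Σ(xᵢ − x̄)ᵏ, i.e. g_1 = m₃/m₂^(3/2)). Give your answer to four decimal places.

0.3795

x̄ = (-1 + 2 - 4 - 2 + 5) / 5 = 0.0000
deviations (xᵢ − x̄): -1.0000, 2.0000, -4.0000, -2.0000, 5.0000
Σ(xᵢ − x̄)² = 50.0000 ⇒ m₂ = 50.0000/5 = 10.00000
Σ(xᵢ − x̄)³ = 60.0000 ⇒ m₃ = 60.0000/5 = 12.00000
m₂^(3/2) = 10.00000^(1.5) = 31.62278
g_1 = m₃ / m₂^(3/2) = 12.00000 / 31.62278 ≈ 0.3795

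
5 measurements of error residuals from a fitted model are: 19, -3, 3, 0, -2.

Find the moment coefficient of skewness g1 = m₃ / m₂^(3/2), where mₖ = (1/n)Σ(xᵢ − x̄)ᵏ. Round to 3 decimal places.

1.273

x̄ = (19 - 3 + 3 + 0 - 2) / 5 = 3.4000
deviations (xᵢ − x̄): 15.6000, -6.4000, -0.4000, -3.4000, -5.4000
Σ(xᵢ − x̄)² = 325.2000 ⇒ m₂ = 325.2000/5 = 65.04000
Σ(xᵢ − x̄)³ = 3337.4400 ⇒ m₃ = 3337.4400/5 = 667.48800
m₂^(3/2) = 65.04000^(1.5) = 524.53056
g1 = m₃ / m₂^(3/2) = 667.48800 / 524.53056 ≈ 1.273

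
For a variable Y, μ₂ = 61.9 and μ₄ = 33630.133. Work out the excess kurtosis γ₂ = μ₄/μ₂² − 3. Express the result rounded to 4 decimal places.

μ₂² = 61.9² = 3831.61000
μ₄/μ₂² = 33630.133 / 3831.61000 = 8.77702
γ₂ = 8.77702 − 3 ≈ 5.7770

5.7770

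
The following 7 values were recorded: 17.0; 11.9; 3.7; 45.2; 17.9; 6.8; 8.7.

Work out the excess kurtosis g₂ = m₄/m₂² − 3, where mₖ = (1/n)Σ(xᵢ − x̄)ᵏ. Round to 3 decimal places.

0.985

x̄ = 15.8857
Σ(xᵢ − x̄)² = 1163.1886 ⇒ m₂ = 166.16980
Σ(xᵢ − x̄)⁴ = 770244.2770 ⇒ m₄ = 110034.89672
m₂² = 27612.40108
g₂ = m₄/m₂² − 3 = 3.98498 − 3 ≈ 0.985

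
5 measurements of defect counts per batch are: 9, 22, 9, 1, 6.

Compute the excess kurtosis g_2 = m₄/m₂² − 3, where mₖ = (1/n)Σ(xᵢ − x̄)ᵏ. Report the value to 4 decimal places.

-0.3944

x̄ = 9.4000
Σ(xᵢ − x̄)² = 241.2000 ⇒ m₂ = 48.24000
Σ(xᵢ − x̄)⁴ = 30317.1360 ⇒ m₄ = 6063.42720
m₂² = 2327.09760
g_2 = m₄/m₂² − 3 = 2.60557 − 3 ≈ -0.3944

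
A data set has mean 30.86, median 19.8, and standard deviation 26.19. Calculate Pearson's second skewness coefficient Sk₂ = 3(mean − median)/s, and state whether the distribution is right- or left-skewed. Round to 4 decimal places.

1.2669, right-skewed

Sk₂ = 3(30.86 − 19.8) / 26.19 = 3 × 11.0600 / 26.19
    = 33.1800 / 26.19 ≈ 1.2669
Sk₂ > 0 ⇒ mean > median ⇒ right-skewed (positive skew).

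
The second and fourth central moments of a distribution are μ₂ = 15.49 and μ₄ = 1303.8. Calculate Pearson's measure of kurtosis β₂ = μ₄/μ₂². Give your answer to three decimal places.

μ₂² = 15.49² = 239.94010
μ₄/μ₂² = 1303.8 / 239.94010 = 5.43386
β₂ ≈ 5.434

5.434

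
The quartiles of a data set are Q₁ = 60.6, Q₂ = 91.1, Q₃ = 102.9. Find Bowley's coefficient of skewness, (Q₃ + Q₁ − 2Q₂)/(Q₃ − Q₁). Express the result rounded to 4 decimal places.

numerator: Q₃ + Q₁ − 2Q₂ = 102.9 + 60.6 − 2×91.1 = -18.7000
denominator: Q₃ − Q₁ = 102.9 − 60.6 = 42.3000
Bowley skewness = -18.7000 / 42.3000 ≈ -0.4421

-0.4421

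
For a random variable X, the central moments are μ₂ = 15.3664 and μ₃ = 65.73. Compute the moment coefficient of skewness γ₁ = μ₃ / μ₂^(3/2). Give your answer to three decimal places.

1.091

σ = √μ₂ = √15.3664 = 3.92000
σ³ = μ₂^(3/2) = 60.23629
γ₁ = μ₃/σ³ = 65.73 / 60.23629 ≈ 1.091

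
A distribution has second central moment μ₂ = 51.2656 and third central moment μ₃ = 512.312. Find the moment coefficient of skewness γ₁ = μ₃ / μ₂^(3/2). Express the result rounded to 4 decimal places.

1.3957

σ = √μ₂ = √51.2656 = 7.16000
σ³ = μ₂^(3/2) = 367.06170
γ₁ = μ₃/σ³ = 512.312 / 367.06170 ≈ 1.3957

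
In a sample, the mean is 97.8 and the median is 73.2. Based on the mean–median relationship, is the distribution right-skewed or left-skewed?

right-skewed

mean − median = 97.8 − 73.2 = 24.6
mean > median ⇒ the longer tail is on the right ⇒ right-skewed (positively skewed).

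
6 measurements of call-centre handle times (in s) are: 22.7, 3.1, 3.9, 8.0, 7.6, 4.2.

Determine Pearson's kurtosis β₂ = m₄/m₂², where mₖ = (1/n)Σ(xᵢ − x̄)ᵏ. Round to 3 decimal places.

3.667

x̄ = 8.2500
Σ(xᵢ − x̄)² = 271.1350 ⇒ m₂ = 45.18917
Σ(xᵢ − x̄)⁴ = 44929.2124 ⇒ m₄ = 7488.20207
m₂² = 2042.06078
β₂ = m₄/m₂² = 7488.20207 / 2042.06078 ≈ 3.667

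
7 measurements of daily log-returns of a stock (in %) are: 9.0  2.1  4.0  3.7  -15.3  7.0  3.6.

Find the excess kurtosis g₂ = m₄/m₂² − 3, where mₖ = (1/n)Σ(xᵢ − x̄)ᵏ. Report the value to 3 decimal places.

x̄ = 2.0143
Σ(xᵢ − x̄)² = 382.7486 ⇒ m₂ = 54.67837
Σ(xᵢ − x̄)⁴ = 92900.0333 ⇒ m₄ = 13271.43332
m₂² = 2989.72386
g₂ = m₄/m₂² − 3 = 4.43902 − 3 ≈ 1.439

1.439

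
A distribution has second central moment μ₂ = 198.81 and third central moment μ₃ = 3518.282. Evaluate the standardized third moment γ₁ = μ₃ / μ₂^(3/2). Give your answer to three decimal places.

1.255

σ = √μ₂ = √198.81 = 14.10000
σ³ = μ₂^(3/2) = 2803.22100
γ₁ = μ₃/σ³ = 3518.282 / 2803.22100 ≈ 1.255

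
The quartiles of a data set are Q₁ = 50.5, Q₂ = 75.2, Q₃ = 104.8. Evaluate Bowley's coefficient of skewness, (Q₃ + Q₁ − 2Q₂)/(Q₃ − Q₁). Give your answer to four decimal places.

0.0902

numerator: Q₃ + Q₁ − 2Q₂ = 104.8 + 50.5 − 2×75.2 = 4.9000
denominator: Q₃ − Q₁ = 104.8 − 50.5 = 54.3000
Bowley skewness = 4.9000 / 54.3000 ≈ 0.0902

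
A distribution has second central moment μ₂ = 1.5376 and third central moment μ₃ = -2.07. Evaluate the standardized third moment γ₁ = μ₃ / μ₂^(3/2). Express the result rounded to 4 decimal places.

-1.0857

σ = √μ₂ = √1.5376 = 1.24000
σ³ = μ₂^(3/2) = 1.90662
γ₁ = μ₃/σ³ = -2.07 / 1.90662 ≈ -1.0857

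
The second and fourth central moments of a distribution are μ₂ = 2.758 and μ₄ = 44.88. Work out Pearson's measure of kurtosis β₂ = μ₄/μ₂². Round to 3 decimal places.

5.900

μ₂² = 2.758² = 7.60656
μ₄/μ₂² = 44.88 / 7.60656 = 5.90017
β₂ ≈ 5.900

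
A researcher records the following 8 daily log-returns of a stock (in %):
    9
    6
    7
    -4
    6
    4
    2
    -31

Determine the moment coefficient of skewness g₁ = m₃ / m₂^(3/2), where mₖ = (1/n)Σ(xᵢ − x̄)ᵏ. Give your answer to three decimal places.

-1.896

x̄ = (9 + 6 + 7 - 4 + 6 + 4 + 2 - 31) / 8 = -0.1250
deviations (xᵢ − x̄): 9.1250, 6.1250, 7.1250, -3.8750, 6.1250, 4.1250, 2.1250, -30.8750
Σ(xᵢ − x̄)² = 1198.8750 ⇒ m₂ = 1198.8750/8 = 149.85938
Σ(xᵢ − x̄)³ = -27829.4063 ⇒ m₃ = -27829.4063/8 = -3478.67578
m₂^(3/2) = 149.85938^(1.5) = 1834.53447
g₁ = m₃ / m₂^(3/2) = -3478.67578 / 1834.53447 ≈ -1.896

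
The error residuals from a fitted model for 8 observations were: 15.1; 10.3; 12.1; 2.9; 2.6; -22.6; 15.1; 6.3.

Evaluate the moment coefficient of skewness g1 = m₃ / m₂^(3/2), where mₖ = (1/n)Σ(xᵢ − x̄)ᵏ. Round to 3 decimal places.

-1.582

x̄ = (15.1 + 10.3 + 12.1 + 2.9 + 2.6 - 22.6 + 15.1 + 6.3) / 8 = 5.2250
deviations (xᵢ − x̄): 9.8750, 5.0750, 6.8750, -2.3250, -2.6250, -27.8250, 9.8750, 1.0750
Σ(xᵢ − x̄)² = 1055.7350 ⇒ m₂ = 1055.7350/8 = 131.96688
Σ(xᵢ − x̄)³ = -19190.7863 ⇒ m₃ = -19190.7863/8 = -2398.84828
m₂^(3/2) = 131.96688^(1.5) = 1515.99371
g1 = m₃ / m₂^(3/2) = -2398.84828 / 1515.99371 ≈ -1.582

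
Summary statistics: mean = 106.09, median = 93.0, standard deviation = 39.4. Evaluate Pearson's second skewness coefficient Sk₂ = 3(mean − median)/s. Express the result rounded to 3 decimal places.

0.997

Sk₂ = 3(106.09 − 93.0) / 39.4 = 3 × 13.0900 / 39.4
    = 39.2700 / 39.4 ≈ 0.997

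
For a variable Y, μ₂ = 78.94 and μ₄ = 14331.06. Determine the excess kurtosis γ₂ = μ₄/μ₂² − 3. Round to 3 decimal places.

-0.700

μ₂² = 78.94² = 6231.52360
μ₄/μ₂² = 14331.06 / 6231.52360 = 2.29977
γ₂ = 2.29977 − 3 ≈ -0.700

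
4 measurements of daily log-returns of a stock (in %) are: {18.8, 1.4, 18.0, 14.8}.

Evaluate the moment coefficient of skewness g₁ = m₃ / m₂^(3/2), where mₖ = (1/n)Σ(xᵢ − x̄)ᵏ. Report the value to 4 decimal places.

x̄ = (18.8 + 1.4 + 18.0 + 14.8) / 4 = 13.2500
deviations (xᵢ − x̄): 5.5500, -11.8500, 4.7500, 1.5500
Σ(xᵢ − x̄)² = 196.1900 ⇒ m₂ = 196.1900/4 = 49.04750
Σ(xᵢ − x̄)³ = -1382.1570 ⇒ m₃ = -1382.1570/4 = -345.53925
m₂^(3/2) = 49.04750^(1.5) = 343.49887
g₁ = m₃ / m₂^(3/2) = -345.53925 / 343.49887 ≈ -1.0059

-1.0059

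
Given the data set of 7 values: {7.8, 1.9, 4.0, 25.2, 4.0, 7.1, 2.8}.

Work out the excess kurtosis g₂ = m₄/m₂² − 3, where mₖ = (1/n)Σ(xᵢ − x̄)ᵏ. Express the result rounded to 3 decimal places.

1.524

x̄ = 7.5429
Σ(xᵢ − x̄)² = 391.4771 ⇒ m₂ = 55.92531
Σ(xᵢ − x̄)⁴ = 99038.5136 ⇒ m₄ = 14148.35909
m₂² = 3127.63986
g₂ = m₄/m₂² − 3 = 4.52365 − 3 ≈ 1.524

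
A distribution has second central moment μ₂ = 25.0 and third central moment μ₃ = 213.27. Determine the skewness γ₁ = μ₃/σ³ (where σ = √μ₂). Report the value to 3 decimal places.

1.706

σ = √μ₂ = √25.0 = 5.00000
σ³ = μ₂^(3/2) = 125.00000
γ₁ = μ₃/σ³ = 213.27 / 125.00000 ≈ 1.706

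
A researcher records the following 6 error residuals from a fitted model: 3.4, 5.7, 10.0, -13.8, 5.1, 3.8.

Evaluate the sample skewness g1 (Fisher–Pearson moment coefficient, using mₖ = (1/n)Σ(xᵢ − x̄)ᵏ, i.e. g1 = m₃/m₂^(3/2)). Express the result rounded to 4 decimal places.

-1.4446

x̄ = (3.4 + 5.7 + 10.0 - 13.8 + 5.1 + 3.8) / 6 = 2.3667
deviations (xᵢ − x̄): 1.0333, 3.3333, 7.6333, -16.1667, 2.7333, 1.4333
Σ(xᵢ − x̄)² = 341.3333 ⇒ m₂ = 341.3333/6 = 56.88889
Σ(xᵢ − x̄)³ = -3719.0544 ⇒ m₃ = -3719.0544/6 = -619.84241
m₂^(3/2) = 56.88889^(1.5) = 429.08287
g1 = m₃ / m₂^(3/2) = -619.84241 / 429.08287 ≈ -1.4446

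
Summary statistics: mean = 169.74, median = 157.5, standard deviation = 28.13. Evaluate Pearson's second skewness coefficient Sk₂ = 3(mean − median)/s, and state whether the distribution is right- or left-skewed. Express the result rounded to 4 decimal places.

Sk₂ = 3(169.74 − 157.5) / 28.13 = 3 × 12.2400 / 28.13
    = 36.7200 / 28.13 ≈ 1.3054
Sk₂ > 0 ⇒ mean > median ⇒ right-skewed (positive skew).

1.3054, right-skewed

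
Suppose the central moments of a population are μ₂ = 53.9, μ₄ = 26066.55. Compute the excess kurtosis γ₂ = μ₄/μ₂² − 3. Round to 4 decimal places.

5.9723

μ₂² = 53.9² = 2905.21000
μ₄/μ₂² = 26066.55 / 2905.21000 = 8.97235
γ₂ = 8.97235 − 3 ≈ 5.9723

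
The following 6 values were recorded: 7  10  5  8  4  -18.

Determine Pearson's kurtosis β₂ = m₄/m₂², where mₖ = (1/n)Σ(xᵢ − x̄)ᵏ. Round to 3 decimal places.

x̄ = 2.6667
Σ(xᵢ − x̄)² = 535.3333 ⇒ m₂ = 89.22222
Σ(xᵢ − x̄)⁴ = 186510.4444 ⇒ m₄ = 31085.07407
m₂² = 7960.60494
β₂ = m₄/m₂² = 31085.07407 / 7960.60494 ≈ 3.905

3.905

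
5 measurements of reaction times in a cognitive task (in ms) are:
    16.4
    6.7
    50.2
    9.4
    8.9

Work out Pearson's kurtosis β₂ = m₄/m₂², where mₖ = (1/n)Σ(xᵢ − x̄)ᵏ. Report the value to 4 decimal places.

x̄ = 18.3200
Σ(xᵢ − x̄)² = 1323.3480 ⇒ m₂ = 264.66960
Σ(xᵢ − x̄)⁴ = 1065385.7515 ⇒ m₄ = 213077.15029
m₂² = 70049.99716
β₂ = m₄/m₂² = 213077.15029 / 70049.99716 ≈ 3.0418

3.0418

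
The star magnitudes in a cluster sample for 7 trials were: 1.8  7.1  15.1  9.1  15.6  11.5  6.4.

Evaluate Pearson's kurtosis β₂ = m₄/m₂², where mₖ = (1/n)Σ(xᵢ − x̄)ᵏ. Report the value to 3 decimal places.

1.943

x̄ = 9.5143
Σ(xᵢ − x̄)² = 147.3886 ⇒ m₂ = 21.05551
Σ(xᵢ − x̄)⁴ = 6030.1944 ⇒ m₄ = 861.45635
m₂² = 443.33451
β₂ = m₄/m₂² = 861.45635 / 443.33451 ≈ 1.943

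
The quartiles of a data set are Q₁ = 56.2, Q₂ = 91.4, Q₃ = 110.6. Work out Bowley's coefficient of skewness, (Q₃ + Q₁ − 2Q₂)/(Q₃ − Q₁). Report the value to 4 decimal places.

-0.2941

numerator: Q₃ + Q₁ − 2Q₂ = 110.6 + 56.2 − 2×91.4 = -16.0000
denominator: Q₃ − Q₁ = 110.6 − 56.2 = 54.4000
Bowley skewness = -16.0000 / 54.4000 ≈ -0.2941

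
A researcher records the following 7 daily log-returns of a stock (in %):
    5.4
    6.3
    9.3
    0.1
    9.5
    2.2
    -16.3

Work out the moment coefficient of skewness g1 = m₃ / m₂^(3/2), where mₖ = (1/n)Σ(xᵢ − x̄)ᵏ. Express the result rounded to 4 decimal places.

x̄ = (5.4 + 6.3 + 9.3 + 0.1 + 9.5 + 2.2 - 16.3) / 7 = 2.3571
deviations (xᵢ − x̄): 3.0429, 3.9429, 6.9429, -2.2571, 7.1429, -0.1571, -18.6571
Σ(xᵢ − x̄)² = 477.2371 ⇒ m₂ = 477.2371/7 = 68.17673
Σ(xᵢ − x̄)³ = -5717.2794 ⇒ m₃ = -5717.2794/7 = -816.75420
m₂^(3/2) = 68.17673^(1.5) = 562.92987
g1 = m₃ / m₂^(3/2) = -816.75420 / 562.92987 ≈ -1.4509

-1.4509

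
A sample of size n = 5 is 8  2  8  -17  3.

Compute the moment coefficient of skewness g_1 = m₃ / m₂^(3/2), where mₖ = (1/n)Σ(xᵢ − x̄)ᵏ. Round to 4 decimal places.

-1.2378

x̄ = (8 + 2 + 8 - 17 + 3) / 5 = 0.8000
deviations (xᵢ − x̄): 7.2000, 1.2000, 7.2000, -17.8000, 2.2000
Σ(xᵢ − x̄)² = 426.8000 ⇒ m₂ = 426.8000/5 = 85.36000
Σ(xᵢ − x̄)³ = -4880.8800 ⇒ m₃ = -4880.8800/5 = -976.17600
m₂^(3/2) = 85.36000^(1.5) = 788.64510
g_1 = m₃ / m₂^(3/2) = -976.17600 / 788.64510 ≈ -1.2378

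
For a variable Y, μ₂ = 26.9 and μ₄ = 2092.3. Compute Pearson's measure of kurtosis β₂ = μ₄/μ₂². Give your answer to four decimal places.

μ₂² = 26.9² = 723.61000
μ₄/μ₂² = 2092.3 / 723.61000 = 2.89147
β₂ ≈ 2.8915

2.8915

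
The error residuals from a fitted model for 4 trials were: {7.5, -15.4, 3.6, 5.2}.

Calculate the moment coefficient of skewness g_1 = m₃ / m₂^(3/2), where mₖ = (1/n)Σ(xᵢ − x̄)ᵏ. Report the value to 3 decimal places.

-1.075

x̄ = (7.5 - 15.4 + 3.6 + 5.2) / 4 = 0.2250
deviations (xᵢ − x̄): 7.2750, -15.6250, 3.3750, 4.9750
Σ(xᵢ − x̄)² = 333.2075 ⇒ m₂ = 333.2075/4 = 83.30188
Σ(xᵢ − x̄)³ = -3268.0856 ⇒ m₃ = -3268.0856/4 = -817.02141
m₂^(3/2) = 83.30188^(1.5) = 760.29505
g_1 = m₃ / m₂^(3/2) = -817.02141 / 760.29505 ≈ -1.075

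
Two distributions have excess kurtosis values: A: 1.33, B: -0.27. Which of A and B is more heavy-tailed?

A

Higher excess kurtosis ⇒ heavier tails relative to the normal distribution.
1.33 vs -0.27: the larger is 1.33, so A has heavier tails. (A is leptokurtic — heavier-than-normal tails; the other is platykurtic.)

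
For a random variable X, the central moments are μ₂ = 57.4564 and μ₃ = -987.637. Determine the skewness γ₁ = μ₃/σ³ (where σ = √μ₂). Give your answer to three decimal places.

σ = √μ₂ = √57.4564 = 7.58000
σ³ = μ₂^(3/2) = 435.51951
γ₁ = μ₃/σ³ = -987.637 / 435.51951 ≈ -2.268

-2.268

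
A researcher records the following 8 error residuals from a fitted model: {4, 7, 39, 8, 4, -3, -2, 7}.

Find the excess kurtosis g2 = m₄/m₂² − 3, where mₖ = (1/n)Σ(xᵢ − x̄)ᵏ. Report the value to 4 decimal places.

2.1326

x̄ = 8.0000
Σ(xᵢ − x̄)² = 1216.0000 ⇒ m₂ = 152.00000
Σ(xᵢ − x̄)⁴ = 948676.0000 ⇒ m₄ = 118584.50000
m₂² = 23104.00000
g2 = m₄/m₂² − 3 = 5.13264 − 3 ≈ 2.1326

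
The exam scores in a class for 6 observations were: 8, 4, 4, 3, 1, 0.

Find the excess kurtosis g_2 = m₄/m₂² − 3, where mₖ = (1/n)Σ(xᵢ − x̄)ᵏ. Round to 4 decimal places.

-0.5654

x̄ = 3.3333
Σ(xᵢ − x̄)² = 39.3333 ⇒ m₂ = 6.55556
Σ(xᵢ − x̄)⁴ = 627.7778 ⇒ m₄ = 104.62963
m₂² = 42.97531
g_2 = m₄/m₂² − 3 = 2.43465 − 3 ≈ -0.5654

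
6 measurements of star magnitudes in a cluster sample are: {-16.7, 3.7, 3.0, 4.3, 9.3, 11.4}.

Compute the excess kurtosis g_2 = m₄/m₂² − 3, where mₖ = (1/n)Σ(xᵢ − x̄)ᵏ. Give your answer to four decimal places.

0.4773

x̄ = 2.5000
Σ(xᵢ − x̄)² = 499.0200 ⇒ m₂ = 83.17000
Σ(xᵢ − x̄)⁴ = 144320.4450 ⇒ m₄ = 24053.40750
m₂² = 6917.24890
g_2 = m₄/m₂² − 3 = 3.47731 − 3 ≈ 0.4773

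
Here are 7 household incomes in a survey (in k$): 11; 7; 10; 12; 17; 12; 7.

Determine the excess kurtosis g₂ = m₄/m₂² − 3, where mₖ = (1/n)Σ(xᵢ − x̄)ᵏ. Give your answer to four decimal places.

x̄ = 10.8571
Σ(xᵢ − x̄)² = 70.8571 ⇒ m₂ = 10.12245
Σ(xᵢ − x̄)⁴ = 1870.5423 ⇒ m₄ = 267.22032
m₂² = 102.46397
g₂ = m₄/m₂² − 3 = 2.60794 − 3 ≈ -0.3921

-0.3921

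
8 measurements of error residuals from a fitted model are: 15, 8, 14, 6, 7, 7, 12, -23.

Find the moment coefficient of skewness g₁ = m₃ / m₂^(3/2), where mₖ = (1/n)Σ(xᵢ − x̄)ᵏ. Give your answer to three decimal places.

-1.902

x̄ = (15 + 8 + 14 + 6 + 7 + 7 + 12 - 23) / 8 = 5.7500
deviations (xᵢ − x̄): 9.2500, 2.2500, 8.2500, 0.2500, 1.2500, 1.2500, 6.2500, -28.7500
Σ(xᵢ − x̄)² = 1027.5000 ⇒ m₂ = 1027.5000/8 = 128.43750
Σ(xᵢ − x̄)³ = -22151.2500 ⇒ m₃ = -22151.2500/8 = -2768.90625
m₂^(3/2) = 128.43750^(1.5) = 1455.58565
g₁ = m₃ / m₂^(3/2) = -2768.90625 / 1455.58565 ≈ -1.902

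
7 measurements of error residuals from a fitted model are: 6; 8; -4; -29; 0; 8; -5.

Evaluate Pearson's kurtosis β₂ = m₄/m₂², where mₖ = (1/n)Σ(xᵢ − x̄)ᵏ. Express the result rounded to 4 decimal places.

x̄ = -2.2857
Σ(xᵢ − x̄)² = 1009.4286 ⇒ m₂ = 144.20408
Σ(xᵢ − x̄)⁴ = 536489.6968 ⇒ m₄ = 76641.38526
m₂² = 20794.81716
β₂ = m₄/m₂² = 76641.38526 / 20794.81716 ≈ 3.6856

3.6856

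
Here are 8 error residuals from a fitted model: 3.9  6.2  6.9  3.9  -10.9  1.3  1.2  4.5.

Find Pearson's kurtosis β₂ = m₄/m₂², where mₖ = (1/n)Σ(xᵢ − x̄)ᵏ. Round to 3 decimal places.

4.787

x̄ = 2.1250
Σ(xᵢ − x̄)² = 222.5350 ⇒ m₂ = 27.81688
Σ(xᵢ − x̄)⁴ = 29629.8147 ⇒ m₄ = 3703.72684
m₂² = 773.77853
β₂ = m₄/m₂² = 3703.72684 / 773.77853 ≈ 4.787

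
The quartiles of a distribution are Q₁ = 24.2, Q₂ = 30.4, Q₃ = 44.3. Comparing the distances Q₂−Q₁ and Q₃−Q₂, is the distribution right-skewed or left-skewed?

right-skewed

Q₂ − Q₁ = 6.2;  Q₃ − Q₂ = 13.9
Q₃ − Q₂ > Q₂ − Q₁ ⇒ the upper half is more spread out ⇒ right-skewed.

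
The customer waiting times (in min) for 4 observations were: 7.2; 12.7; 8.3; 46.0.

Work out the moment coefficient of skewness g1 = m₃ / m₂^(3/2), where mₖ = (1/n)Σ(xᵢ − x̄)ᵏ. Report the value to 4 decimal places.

x̄ = (7.2 + 12.7 + 8.3 + 46.0) / 4 = 18.5500
deviations (xᵢ − x̄): -11.3500, -5.8500, -10.2500, 27.4500
Σ(xᵢ − x̄)² = 1021.6100 ⇒ m₂ = 1021.6100/4 = 255.40250
Σ(xᵢ − x̄)³ = 17944.4160 ⇒ m₃ = 17944.4160/4 = 4486.10400
m₂^(3/2) = 255.40250^(1.5) = 4081.66837
g1 = m₃ / m₂^(3/2) = 4486.10400 / 4081.66837 ≈ 1.0991

1.0991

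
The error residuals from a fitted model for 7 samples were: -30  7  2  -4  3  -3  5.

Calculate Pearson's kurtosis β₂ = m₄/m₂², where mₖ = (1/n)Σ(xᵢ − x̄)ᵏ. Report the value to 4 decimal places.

4.2823

x̄ = -2.8571
Σ(xᵢ − x̄)² = 954.8571 ⇒ m₂ = 136.40816
Σ(xᵢ − x̄)⁴ = 557765.0729 ⇒ m₄ = 79680.72470
m₂² = 18607.18701
β₂ = m₄/m₂² = 79680.72470 / 18607.18701 ≈ 4.2823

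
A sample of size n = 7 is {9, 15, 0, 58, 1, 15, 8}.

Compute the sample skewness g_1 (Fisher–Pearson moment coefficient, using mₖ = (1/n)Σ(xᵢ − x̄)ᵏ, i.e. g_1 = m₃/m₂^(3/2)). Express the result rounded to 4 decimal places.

x̄ = (9 + 15 + 0 + 58 + 1 + 15 + 8) / 7 = 15.1429
deviations (xᵢ − x̄): -6.1429, -0.1429, -15.1429, 42.8571, -14.1429, -0.1429, -7.1429
Σ(xᵢ − x̄)² = 2354.8571 ⇒ m₂ = 2354.8571/7 = 336.40816
Σ(xᵢ − x̄)³ = 71819.7551 ⇒ m₃ = 71819.7551/7 = 10259.96501
m₂^(3/2) = 336.40816^(1.5) = 6170.20778
g_1 = m₃ / m₂^(3/2) = 10259.96501 / 6170.20778 ≈ 1.6628

1.6628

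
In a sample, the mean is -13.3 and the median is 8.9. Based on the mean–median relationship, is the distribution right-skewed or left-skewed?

mean − median = -13.3 − 8.9 = -22.2
mean < median ⇒ the longer tail is on the left ⇒ left-skewed (negatively skewed).

left-skewed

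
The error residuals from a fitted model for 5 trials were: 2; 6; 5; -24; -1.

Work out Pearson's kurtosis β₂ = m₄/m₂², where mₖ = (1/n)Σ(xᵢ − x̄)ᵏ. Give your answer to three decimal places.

x̄ = -2.4000
Σ(xᵢ − x̄)² = 613.2000 ⇒ m₂ = 122.64000
Σ(xᵢ − x̄)⁴ = 226034.2560 ⇒ m₄ = 45206.85120
m₂² = 15040.56960
β₂ = m₄/m₂² = 45206.85120 / 15040.56960 ≈ 3.006

3.006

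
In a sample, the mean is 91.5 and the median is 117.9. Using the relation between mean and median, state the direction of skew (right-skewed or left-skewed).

mean − median = 91.5 − 117.9 = -26.4
mean < median ⇒ the longer tail is on the left ⇒ left-skewed (negatively skewed).

left-skewed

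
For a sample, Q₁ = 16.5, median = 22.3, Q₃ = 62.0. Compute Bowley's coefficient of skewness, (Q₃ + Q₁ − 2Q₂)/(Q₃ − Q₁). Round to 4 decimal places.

0.7451

numerator: Q₃ + Q₁ − 2Q₂ = 62.0 + 16.5 − 2×22.3 = 33.9000
denominator: Q₃ − Q₁ = 62.0 − 16.5 = 45.5000
Bowley skewness = 33.9000 / 45.5000 ≈ 0.7451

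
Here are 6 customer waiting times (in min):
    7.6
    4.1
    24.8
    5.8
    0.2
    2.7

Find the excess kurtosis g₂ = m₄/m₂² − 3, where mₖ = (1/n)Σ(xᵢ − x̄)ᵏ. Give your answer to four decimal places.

x̄ = 7.5333
Σ(xᵢ − x̄)² = 390.0733 ⇒ m₂ = 65.01222
Σ(xᵢ − x̄)⁴ = 92471.9038 ⇒ m₄ = 15411.98397
m₂² = 4226.58904
g₂ = m₄/m₂² − 3 = 3.64644 − 3 ≈ 0.6464

0.6464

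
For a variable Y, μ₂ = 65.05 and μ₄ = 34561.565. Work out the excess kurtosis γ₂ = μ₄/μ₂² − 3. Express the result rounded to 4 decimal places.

5.1677

μ₂² = 65.05² = 4231.50250
μ₄/μ₂² = 34561.565 / 4231.50250 = 8.16768
γ₂ = 8.16768 − 3 ≈ 5.1677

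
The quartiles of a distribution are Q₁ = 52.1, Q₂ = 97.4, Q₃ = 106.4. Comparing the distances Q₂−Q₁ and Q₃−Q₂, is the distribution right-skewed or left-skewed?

left-skewed

Q₂ − Q₁ = 45.3;  Q₃ − Q₂ = 9.0
Q₂ − Q₁ > Q₃ − Q₂ ⇒ the lower half is more spread out ⇒ left-skewed.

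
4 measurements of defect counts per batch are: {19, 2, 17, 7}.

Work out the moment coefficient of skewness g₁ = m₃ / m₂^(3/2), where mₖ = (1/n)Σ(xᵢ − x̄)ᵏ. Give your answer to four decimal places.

-0.1541

x̄ = (19 + 2 + 17 + 7) / 4 = 11.2500
deviations (xᵢ − x̄): 7.7500, -9.2500, 5.7500, -4.2500
Σ(xᵢ − x̄)² = 196.7500 ⇒ m₂ = 196.7500/4 = 49.18750
Σ(xᵢ − x̄)³ = -212.6250 ⇒ m₃ = -212.6250/4 = -53.15625
m₂^(3/2) = 49.18750^(1.5) = 344.97063
g₁ = m₃ / m₂^(3/2) = -53.15625 / 344.97063 ≈ -0.1541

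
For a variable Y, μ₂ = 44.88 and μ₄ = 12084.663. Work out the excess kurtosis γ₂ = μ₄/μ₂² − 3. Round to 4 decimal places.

μ₂² = 44.88² = 2014.21440
μ₄/μ₂² = 12084.663 / 2014.21440 = 5.99969
γ₂ = 5.99969 − 3 ≈ 2.9997

2.9997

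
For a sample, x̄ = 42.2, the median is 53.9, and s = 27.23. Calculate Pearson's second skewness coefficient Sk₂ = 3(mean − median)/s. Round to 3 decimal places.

Sk₂ = 3(42.2 − 53.9) / 27.23 = 3 × -11.7000 / 27.23
    = -35.1000 / 27.23 ≈ -1.289

-1.289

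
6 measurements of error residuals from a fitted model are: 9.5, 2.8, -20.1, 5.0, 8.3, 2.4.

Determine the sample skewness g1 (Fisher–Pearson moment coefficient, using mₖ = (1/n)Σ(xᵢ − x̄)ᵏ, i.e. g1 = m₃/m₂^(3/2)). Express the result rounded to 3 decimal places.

x̄ = (9.5 + 2.8 - 20.1 + 5.0 + 8.3 + 2.4) / 6 = 1.3167
deviations (xᵢ − x̄): 8.1833, 1.4833, -21.4167, 3.6833, 6.9833, 1.0833
Σ(xᵢ − x̄)² = 591.3483 ⇒ m₂ = 591.3483/6 = 98.55806
Σ(xᵢ − x̄)³ = -8880.1844 ⇒ m₃ = -8880.1844/6 = -1480.03074
m₂^(3/2) = 98.55806^(1.5) = 978.44899
g1 = m₃ / m₂^(3/2) = -1480.03074 / 978.44899 ≈ -1.513

-1.513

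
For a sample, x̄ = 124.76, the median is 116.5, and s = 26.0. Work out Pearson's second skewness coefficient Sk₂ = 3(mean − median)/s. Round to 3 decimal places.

0.953

Sk₂ = 3(124.76 − 116.5) / 26.0 = 3 × 8.2600 / 26.0
    = 24.7800 / 26.0 ≈ 0.953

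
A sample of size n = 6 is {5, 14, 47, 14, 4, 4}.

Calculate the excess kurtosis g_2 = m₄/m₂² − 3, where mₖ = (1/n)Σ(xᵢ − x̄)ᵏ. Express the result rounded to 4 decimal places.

x̄ = 14.6667
Σ(xᵢ − x̄)² = 1367.3333 ⇒ m₂ = 227.88889
Σ(xᵢ − x̄)⁴ = 1127577.1111 ⇒ m₄ = 187929.51852
m₂² = 51933.34568
g_2 = m₄/m₂² − 3 = 3.61867 − 3 ≈ 0.6187

0.6187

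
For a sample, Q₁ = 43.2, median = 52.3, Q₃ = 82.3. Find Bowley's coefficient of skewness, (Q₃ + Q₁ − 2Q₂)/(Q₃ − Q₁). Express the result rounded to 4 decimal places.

numerator: Q₃ + Q₁ − 2Q₂ = 82.3 + 43.2 − 2×52.3 = 20.9000
denominator: Q₃ − Q₁ = 82.3 − 43.2 = 39.1000
Bowley skewness = 20.9000 / 39.1000 ≈ 0.5345

0.5345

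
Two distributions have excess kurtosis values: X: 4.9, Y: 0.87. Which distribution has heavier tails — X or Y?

X

Higher excess kurtosis ⇒ heavier tails relative to the normal distribution.
4.9 vs 0.87: the larger is 4.9, so X has heavier tails.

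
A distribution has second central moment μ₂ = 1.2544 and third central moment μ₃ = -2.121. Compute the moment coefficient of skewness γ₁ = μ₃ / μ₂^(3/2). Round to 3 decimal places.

-1.510

σ = √μ₂ = √1.2544 = 1.12000
σ³ = μ₂^(3/2) = 1.40493
γ₁ = μ₃/σ³ = -2.121 / 1.40493 ≈ -1.510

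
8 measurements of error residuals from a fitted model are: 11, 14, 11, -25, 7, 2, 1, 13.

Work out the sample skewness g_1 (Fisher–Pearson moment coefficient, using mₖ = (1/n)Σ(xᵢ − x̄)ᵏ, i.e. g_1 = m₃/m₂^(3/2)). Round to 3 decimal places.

x̄ = (11 + 14 + 11 - 25 + 7 + 2 + 1 + 13) / 8 = 4.2500
deviations (xᵢ − x̄): 6.7500, 9.7500, 6.7500, -29.2500, 2.7500, -2.2500, -3.2500, 8.7500
Σ(xᵢ − x̄)² = 1141.5000 ⇒ m₂ = 1141.5000/8 = 142.68750
Σ(xᵢ − x̄)³ = -22838.2500 ⇒ m₃ = -22838.2500/8 = -2854.78125
m₂^(3/2) = 142.68750^(1.5) = 1704.42892
g_1 = m₃ / m₂^(3/2) = -2854.78125 / 1704.42892 ≈ -1.675

-1.675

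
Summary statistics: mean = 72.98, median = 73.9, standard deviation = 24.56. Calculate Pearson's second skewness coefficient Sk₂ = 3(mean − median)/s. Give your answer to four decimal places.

Sk₂ = 3(72.98 − 73.9) / 24.56 = 3 × -0.9200 / 24.56
    = -2.7600 / 24.56 ≈ -0.1124

-0.1124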